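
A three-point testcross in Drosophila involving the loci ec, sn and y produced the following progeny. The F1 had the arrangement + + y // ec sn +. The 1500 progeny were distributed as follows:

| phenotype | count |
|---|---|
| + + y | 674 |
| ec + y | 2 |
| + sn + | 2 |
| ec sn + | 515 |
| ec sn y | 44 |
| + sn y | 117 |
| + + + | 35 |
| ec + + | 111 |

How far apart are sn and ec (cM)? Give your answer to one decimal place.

The two rarest classes, ec + y and + sn +, are the double crossovers. Comparing them with the parentals, only the ec allele has switched, so ec is the middle locus and the order is y – ec – sn.
Crossovers in the ec–sn interval produce the single-crossover classes + sn y and ec + + (117 + 111 = 228) plus the double crossovers (4).
RF(ec–sn) = (228 + 4) / 1500 = 232/1500 = 0.1547 → 15.5 cM.

15.5 cM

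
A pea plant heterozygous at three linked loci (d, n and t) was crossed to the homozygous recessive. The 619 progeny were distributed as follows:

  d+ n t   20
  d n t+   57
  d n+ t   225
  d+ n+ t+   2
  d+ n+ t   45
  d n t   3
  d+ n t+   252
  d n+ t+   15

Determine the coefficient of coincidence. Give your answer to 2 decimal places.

The two most frequent reciprocal classes, d n+ t and d+ n t+, are the parental types, so the F1 was d n+ t / d+ n t+.
The two rarest classes, d n t and d+ n+ t+, are the double crossovers. Comparing them with the parentals, only the n allele has switched, so n is the middle locus and the order is t – n – d.
t–n: (35 + 5)/619 = 0.0646; n–d: (102 + 5)/619 = 0.1729.
Expected DCO frequency = 0.0646 × 0.1729 ≈ 0.01117; observed = 5/619 ≈ 0.00808.
Coefficient of coincidence = 0.00808/0.01117 ≈ 0.72.

0.72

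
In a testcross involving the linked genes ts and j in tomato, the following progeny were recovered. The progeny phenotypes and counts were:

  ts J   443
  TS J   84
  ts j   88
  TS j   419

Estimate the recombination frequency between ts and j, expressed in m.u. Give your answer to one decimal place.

16.6 m.u.

The two most frequent classes, TS j (419) and ts J (443), are the parental types, so the F1 was TS j / ts J.
The recombinant classes are TS J and ts j: 84 + 88 = 172.
Recombination frequency = 172/1034 = 0.1663 ≈ 16.6%, i.e. 16.6 m.u.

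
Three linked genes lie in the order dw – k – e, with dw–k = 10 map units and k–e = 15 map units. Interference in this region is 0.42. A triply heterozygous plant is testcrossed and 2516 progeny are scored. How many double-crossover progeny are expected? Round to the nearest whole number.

Map distances give recombination frequencies of 0.100 and 0.150 for the two intervals.
With interference 0.42 (so coincidence = 0.58), expected double-crossover frequency = 0.100 × 0.150 × 0.58 = 0.00870.
Expected number = 0.00870 × 2516 = 21.89 ≈ 22.

22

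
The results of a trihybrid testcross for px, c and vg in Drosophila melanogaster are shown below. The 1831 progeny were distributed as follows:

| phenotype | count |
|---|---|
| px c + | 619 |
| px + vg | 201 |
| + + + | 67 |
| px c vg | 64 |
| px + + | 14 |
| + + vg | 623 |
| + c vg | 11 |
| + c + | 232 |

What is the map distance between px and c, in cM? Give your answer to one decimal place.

The two most frequent reciprocal classes, + + vg and px c +, are the parental types, so the F1 was + + vg / px c +.
The two rarest classes, + c vg and px + +, are the double crossovers. Comparing them with the parentals, only the c allele has switched, so c is the middle locus and the order is vg – c – px.
Crossovers in the c–px interval produce the single-crossover classes px + vg and + c + (201 + 232 = 433) plus the double crossovers (25).
RF(c–px) = (433 + 25) / 1831 = 458/1831 = 0.2501 → 25.0 cM.

25.0 cM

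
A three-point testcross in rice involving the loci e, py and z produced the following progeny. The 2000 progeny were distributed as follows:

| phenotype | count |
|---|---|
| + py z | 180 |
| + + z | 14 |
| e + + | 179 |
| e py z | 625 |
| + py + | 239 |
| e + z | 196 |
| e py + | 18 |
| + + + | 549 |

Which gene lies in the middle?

z

The two most frequent reciprocal classes, + + + and e py z, are the parental types, so the F1 was + + + / e py z.
The two rarest classes, + + z and e py +, are the double crossovers. Comparing them with the parentals, only the z allele has switched, so z is the middle locus and the order is py – z – e.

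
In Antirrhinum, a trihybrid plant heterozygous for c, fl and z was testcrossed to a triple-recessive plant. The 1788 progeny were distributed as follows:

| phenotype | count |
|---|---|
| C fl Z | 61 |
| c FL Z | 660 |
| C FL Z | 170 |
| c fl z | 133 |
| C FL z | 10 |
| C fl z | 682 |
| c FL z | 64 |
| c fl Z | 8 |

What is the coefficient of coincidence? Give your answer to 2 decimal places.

The two most frequent reciprocal classes, c FL Z and C fl z, are the parental types, so the F1 was c FL Z / C fl z.
The two rarest classes, c fl Z and C FL z, are the double crossovers. Comparing them with the parentals, only the fl allele has switched, so fl is the middle locus and the order is c – fl – z.
c–fl: (303 + 18)/1788 = 0.1795; fl–z: (125 + 18)/1788 = 0.0800.
Expected DCO frequency = 0.1795 × 0.0800 ≈ 0.01436; observed = 18/1788 ≈ 0.01007.
Coefficient of coincidence = 0.01007/0.01436 ≈ 0.70.

0.70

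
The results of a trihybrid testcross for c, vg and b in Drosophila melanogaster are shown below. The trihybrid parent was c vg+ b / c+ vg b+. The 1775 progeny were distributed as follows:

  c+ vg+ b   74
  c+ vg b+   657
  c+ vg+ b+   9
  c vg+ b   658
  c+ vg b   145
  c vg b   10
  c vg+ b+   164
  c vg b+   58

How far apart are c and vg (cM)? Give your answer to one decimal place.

The two rarest classes, c vg b and c+ vg+ b+, are the double crossovers. Comparing them with the parentals, only the vg allele has switched, so vg is the middle locus and the order is b – vg – c.
Crossovers in the vg–c interval produce the single-crossover classes c+ vg+ b and c vg b+ (74 + 58 = 132) plus the double crossovers (19).
RF(vg–c) = (132 + 19) / 1775 = 151/1775 = 0.0851 → 8.5 cM.

8.5 cM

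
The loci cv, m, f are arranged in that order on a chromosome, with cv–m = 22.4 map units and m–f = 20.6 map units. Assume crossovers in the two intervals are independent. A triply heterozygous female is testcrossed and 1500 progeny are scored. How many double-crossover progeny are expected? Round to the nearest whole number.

69

Map distances give recombination frequencies of 0.224 and 0.206 for the two intervals.
With no interference, expected double-crossover frequency = 0.224 × 0.206 = 0.04614.
Expected number = 0.04614 × 1500 = 69.22 ≈ 69.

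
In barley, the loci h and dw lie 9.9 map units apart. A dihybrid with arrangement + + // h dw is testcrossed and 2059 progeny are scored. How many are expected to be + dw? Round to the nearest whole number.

102

A map distance of 9.9 map units corresponds to a recombination frequency of 0.099.
The F1 is + + / h dw, so + dw is a recombinant gamete class with expected frequency r/2 = 0.099/2 = 0.0495.
Expected number = 0.0495 × 2059 = 101.92 ≈ 102.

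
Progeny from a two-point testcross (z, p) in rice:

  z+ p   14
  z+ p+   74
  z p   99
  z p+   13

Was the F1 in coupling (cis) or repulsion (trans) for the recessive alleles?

The two most frequent classes are z+ p+ (74) and z p (99); these are the parental (non-recombinant) types.
So the F1 carried z+ p+ on one chromosome and z p on the other — the recessive alleles are on the same chromosome (cis / coupling).

cis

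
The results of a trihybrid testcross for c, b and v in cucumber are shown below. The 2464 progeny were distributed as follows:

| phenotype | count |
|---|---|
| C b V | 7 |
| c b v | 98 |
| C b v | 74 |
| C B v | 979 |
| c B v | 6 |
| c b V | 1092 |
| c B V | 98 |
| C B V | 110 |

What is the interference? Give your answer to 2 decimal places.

The two most frequent reciprocal classes, C B v and c b V, are the parental types, so the F1 was C B v / c b V.
The two rarest classes, c B v and C b V, are the double crossovers. Comparing them with the parentals, only the c allele has switched, so c is the middle locus and the order is v – c – b.
v–c: (208 + 13)/2464 = 0.0897; c–b: (172 + 13)/2464 = 0.0751.
Expected DCO frequency = 0.0897 × 0.0751 ≈ 0.00674; observed = 13/2464 ≈ 0.00528.
Coefficient of coincidence = 0.00528/0.00674 ≈ 0.78; interference = 1 − 0.78 = 0.22.

0.22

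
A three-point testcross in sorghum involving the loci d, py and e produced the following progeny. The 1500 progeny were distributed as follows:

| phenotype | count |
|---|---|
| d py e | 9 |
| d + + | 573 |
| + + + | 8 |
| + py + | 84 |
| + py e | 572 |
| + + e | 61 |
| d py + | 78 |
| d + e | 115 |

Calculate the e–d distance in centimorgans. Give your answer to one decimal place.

14.4 centimorgans

The two most frequent reciprocal classes, d + + and + py e, are the parental types, so the F1 was d + + / + py e.
The two rarest classes, + + + and d py e, are the double crossovers. Comparing them with the parentals, only the d allele has switched, so d is the middle locus and the order is e – d – py.
Crossovers in the e–d interval produce the single-crossover classes d + e and + py + (115 + 84 = 199) plus the double crossovers (17).
RF(e–d) = (199 + 17) / 1500 = 216/1500 = 0.1440 → 14.4 centimorgans.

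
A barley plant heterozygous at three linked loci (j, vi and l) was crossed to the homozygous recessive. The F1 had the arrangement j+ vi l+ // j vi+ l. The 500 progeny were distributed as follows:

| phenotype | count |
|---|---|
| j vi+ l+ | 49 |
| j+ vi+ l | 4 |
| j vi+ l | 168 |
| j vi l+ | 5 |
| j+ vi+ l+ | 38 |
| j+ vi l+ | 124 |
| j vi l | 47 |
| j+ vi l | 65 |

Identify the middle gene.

j

The two rarest classes, j vi l+ and j+ vi+ l, are the double crossovers. Comparing them with the parentals, only the j allele has switched, so j is the middle locus and the order is vi – j – l.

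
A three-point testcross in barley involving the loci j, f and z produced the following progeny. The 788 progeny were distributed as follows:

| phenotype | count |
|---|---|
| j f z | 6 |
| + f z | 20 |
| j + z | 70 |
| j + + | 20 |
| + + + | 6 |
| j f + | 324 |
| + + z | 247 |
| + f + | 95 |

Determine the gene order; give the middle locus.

z

The two most frequent reciprocal classes, + + z and j f +, are the parental types, so the F1 was + + z / j f +.
The two rarest classes, + + + and j f z, are the double crossovers. Comparing them with the parentals, only the z allele has switched, so z is the middle locus and the order is f – z – j.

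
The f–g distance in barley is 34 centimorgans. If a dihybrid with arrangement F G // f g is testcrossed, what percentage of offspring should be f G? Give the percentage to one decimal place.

A map distance of 34 centimorgans corresponds to a recombination frequency of 0.340.
The F1 is F G / f g, so f G is a recombinant gamete class with expected frequency r/2 = 0.340/2 = 0.1700.
That is 0.1700 = 17.0% of the progeny.

17.0%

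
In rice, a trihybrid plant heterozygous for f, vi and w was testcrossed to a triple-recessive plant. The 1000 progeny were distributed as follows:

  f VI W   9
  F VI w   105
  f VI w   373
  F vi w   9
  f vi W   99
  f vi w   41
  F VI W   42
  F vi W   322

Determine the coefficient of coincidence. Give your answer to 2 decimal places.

0.80

The two most frequent reciprocal classes, f VI w and F vi W, are the parental types, so the F1 was f VI w / F vi W.
The two rarest classes, f VI W and F vi w, are the double crossovers. Comparing them with the parentals, only the w allele has switched, so w is the middle locus and the order is f – w – vi.
f–w: (204 + 18)/1000 = 0.2220; w–vi: (83 + 18)/1000 = 0.1010.
Expected DCO frequency = 0.2220 × 0.1010 ≈ 0.02242; observed = 18/1000 ≈ 0.01800.
Coefficient of coincidence = 0.01800/0.02242 ≈ 0.80.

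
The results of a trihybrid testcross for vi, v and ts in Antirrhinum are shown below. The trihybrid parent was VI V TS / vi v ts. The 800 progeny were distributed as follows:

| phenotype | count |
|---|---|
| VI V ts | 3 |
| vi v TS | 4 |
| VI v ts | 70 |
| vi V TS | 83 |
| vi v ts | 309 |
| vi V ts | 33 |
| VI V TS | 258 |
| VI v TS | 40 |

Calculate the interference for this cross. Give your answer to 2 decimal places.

0.56

The two rarest classes, VI V ts and vi v TS, are the double crossovers. Comparing them with the parentals, only the ts allele has switched, so ts is the middle locus and the order is vi – ts – v.
vi–ts: (153 + 7)/800 = 0.2000; ts–v: (73 + 7)/800 = 0.1000.
Expected DCO frequency = 0.2000 × 0.1000 ≈ 0.02000; observed = 7/800 ≈ 0.00875.
Coefficient of coincidence = 0.00875/0.02000 ≈ 0.44; interference = 1 − 0.44 = 0.56.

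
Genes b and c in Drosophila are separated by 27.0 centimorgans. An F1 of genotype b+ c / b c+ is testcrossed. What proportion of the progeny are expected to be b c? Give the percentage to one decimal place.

13.5%

A map distance of 27.0 centimorgans corresponds to a recombination frequency of 0.270.
The F1 is b+ c / b c+, so b c is a recombinant gamete class with expected frequency r/2 = 0.270/2 = 0.1350.
That is 0.1350 = 13.5% of the progeny.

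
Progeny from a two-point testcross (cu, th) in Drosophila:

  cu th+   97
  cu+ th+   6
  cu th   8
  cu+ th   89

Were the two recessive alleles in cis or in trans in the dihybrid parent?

The two most frequent classes are cu+ th (89) and cu th+ (97); these are the parental (non-recombinant) types.
So the F1 carried cu+ th on one chromosome and cu th+ on the other — the recessive alleles are on opposite chromosomes (trans / repulsion).

trans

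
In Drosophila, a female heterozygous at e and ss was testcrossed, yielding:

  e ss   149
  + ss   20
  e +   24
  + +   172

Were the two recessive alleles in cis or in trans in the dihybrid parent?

cis

The two most frequent classes are + + (172) and e ss (149); these are the parental (non-recombinant) types.
So the F1 carried + + on one chromosome and e ss on the other — the recessive alleles are on the same chromosome (cis / coupling).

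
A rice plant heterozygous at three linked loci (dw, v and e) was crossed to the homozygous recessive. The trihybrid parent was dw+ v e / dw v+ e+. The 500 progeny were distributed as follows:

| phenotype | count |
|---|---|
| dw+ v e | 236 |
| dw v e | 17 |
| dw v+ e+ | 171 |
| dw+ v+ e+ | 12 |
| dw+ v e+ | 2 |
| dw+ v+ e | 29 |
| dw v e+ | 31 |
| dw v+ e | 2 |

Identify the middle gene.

The two rarest classes, dw+ v e+ and dw v+ e, are the double crossovers. Comparing them with the parentals, only the e allele has switched, so e is the middle locus and the order is dw – e – v.

e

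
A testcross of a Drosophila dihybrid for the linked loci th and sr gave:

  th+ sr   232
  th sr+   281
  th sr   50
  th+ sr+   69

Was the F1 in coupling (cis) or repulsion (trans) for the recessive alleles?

The two most frequent classes are th+ sr (232) and th sr+ (281); these are the parental (non-recombinant) types.
So the F1 carried th+ sr on one chromosome and th sr+ on the other — the recessive alleles are on opposite chromosomes (trans / repulsion).

trans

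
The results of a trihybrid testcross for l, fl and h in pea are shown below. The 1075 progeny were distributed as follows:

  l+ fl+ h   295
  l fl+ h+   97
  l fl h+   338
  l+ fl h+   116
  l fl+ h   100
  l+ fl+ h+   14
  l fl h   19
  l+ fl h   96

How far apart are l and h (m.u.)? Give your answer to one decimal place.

The two most frequent reciprocal classes, l fl h+ and l+ fl+ h, are the parental types, so the F1 was l fl h+ / l+ fl+ h.
The two rarest classes, l fl h and l+ fl+ h+, are the double crossovers. Comparing them with the parentals, only the h allele has switched, so h is the middle locus and the order is fl – h – l.
Crossovers in the h–l interval produce the single-crossover classes l+ fl h+ and l fl+ h (116 + 100 = 216) plus the double crossovers (33).
RF(h–l) = (216 + 33) / 1075 = 249/1075 = 0.2316 → 23.2 m.u.

23.2 m.u.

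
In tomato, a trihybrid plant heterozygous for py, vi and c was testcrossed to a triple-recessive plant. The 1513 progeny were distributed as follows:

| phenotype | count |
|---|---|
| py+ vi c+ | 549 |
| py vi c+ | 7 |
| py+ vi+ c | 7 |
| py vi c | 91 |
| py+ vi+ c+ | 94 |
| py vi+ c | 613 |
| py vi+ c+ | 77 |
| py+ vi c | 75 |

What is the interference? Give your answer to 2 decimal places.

The two most frequent reciprocal classes, py vi+ c and py+ vi c+, are the parental types, so the F1 was py vi+ c / py+ vi c+.
The two rarest classes, py+ vi+ c and py vi c+, are the double crossovers. Comparing them with the parentals, only the py allele has switched, so py is the middle locus and the order is vi – py – c.
vi–py: (185 + 14)/1513 = 0.1315; py–c: (152 + 14)/1513 = 0.1097.
Expected DCO frequency = 0.1315 × 0.1097 ≈ 0.01443; observed = 14/1513 ≈ 0.00925.
Coefficient of coincidence = 0.00925/0.01443 ≈ 0.64; interference = 1 − 0.64 = 0.36.

0.36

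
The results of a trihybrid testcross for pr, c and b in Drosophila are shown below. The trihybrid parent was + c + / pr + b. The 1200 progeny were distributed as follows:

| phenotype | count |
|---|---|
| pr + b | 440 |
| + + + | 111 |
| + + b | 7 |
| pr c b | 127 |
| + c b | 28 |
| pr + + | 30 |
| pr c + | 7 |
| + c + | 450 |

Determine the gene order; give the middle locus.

The two rarest classes, pr c + and + + b, are the double crossovers. Comparing them with the parentals, only the pr allele has switched, so pr is the middle locus and the order is b – pr – c.

pr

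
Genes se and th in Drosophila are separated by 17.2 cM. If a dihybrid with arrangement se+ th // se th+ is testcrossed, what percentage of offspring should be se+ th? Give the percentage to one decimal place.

41.4%

A map distance of 17.2 cM corresponds to a recombination frequency of 0.172.
The F1 is se+ th / se th+, so se+ th is a parental gamete class with expected frequency (1 − r)/2 = 0.828/2 = 0.4140.
That is 0.4140 = 41.4% of the progeny.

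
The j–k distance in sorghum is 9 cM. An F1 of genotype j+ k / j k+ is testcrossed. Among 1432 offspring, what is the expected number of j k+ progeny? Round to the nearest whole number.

652

A map distance of 9 cM corresponds to a recombination frequency of 0.090.
The F1 is j+ k / j k+, so j k+ is a parental gamete class with expected frequency (1 − r)/2 = 0.910/2 = 0.4550.
Expected number = 0.4550 × 1432 = 651.56 ≈ 652.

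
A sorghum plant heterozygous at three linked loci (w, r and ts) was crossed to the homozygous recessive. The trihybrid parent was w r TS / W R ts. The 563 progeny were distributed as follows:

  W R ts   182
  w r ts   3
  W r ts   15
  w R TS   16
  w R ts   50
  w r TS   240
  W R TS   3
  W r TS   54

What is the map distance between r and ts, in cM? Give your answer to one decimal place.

The two rarest classes, w r ts and W R TS, are the double crossovers. Comparing them with the parentals, only the ts allele has switched, so ts is the middle locus and the order is w – ts – r.
Crossovers in the ts–r interval produce the single-crossover classes w R TS and W r ts (16 + 15 = 31) plus the double crossovers (6).
RF(ts–r) = (31 + 6) / 563 = 37/563 = 0.0657 → 6.6 cM.

6.6 cM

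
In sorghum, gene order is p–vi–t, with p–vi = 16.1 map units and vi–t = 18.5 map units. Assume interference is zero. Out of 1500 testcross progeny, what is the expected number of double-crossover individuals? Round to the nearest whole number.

45

Map distances give recombination frequencies of 0.161 and 0.185 for the two intervals.
With no interference, expected double-crossover frequency = 0.161 × 0.185 = 0.02978.
Expected number = 0.02978 × 1500 = 44.68 ≈ 45.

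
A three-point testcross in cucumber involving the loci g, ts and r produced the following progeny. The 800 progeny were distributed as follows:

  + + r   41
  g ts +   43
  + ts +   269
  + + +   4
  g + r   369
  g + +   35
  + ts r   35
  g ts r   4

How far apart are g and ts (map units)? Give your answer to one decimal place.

The two most frequent reciprocal classes, g + r and + ts +, are the parental types, so the F1 was g + r / + ts +.
The two rarest classes, g ts r and + + +, are the double crossovers. Comparing them with the parentals, only the ts allele has switched, so ts is the middle locus and the order is r – ts – g.
Crossovers in the ts–g interval produce the single-crossover classes + + r and g ts + (41 + 43 = 84) plus the double crossovers (8).
RF(ts–g) = (84 + 8) / 800 = 92/800 = 0.1150 → 11.5 map units.

11.5 map units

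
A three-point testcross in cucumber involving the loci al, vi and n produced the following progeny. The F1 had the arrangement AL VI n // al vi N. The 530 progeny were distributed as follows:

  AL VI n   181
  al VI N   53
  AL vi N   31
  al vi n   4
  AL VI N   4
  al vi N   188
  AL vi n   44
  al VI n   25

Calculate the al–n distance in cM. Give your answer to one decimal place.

12.1 cM

The two rarest classes, AL VI N and al vi n, are the double crossovers. Comparing them with the parentals, only the n allele has switched, so n is the middle locus and the order is vi – n – al.
Crossovers in the n–al interval produce the single-crossover classes al VI n and AL vi N (25 + 31 = 56) plus the double crossovers (8).
RF(n–al) = (56 + 8) / 530 = 64/530 = 0.1208 → 12.1 cM.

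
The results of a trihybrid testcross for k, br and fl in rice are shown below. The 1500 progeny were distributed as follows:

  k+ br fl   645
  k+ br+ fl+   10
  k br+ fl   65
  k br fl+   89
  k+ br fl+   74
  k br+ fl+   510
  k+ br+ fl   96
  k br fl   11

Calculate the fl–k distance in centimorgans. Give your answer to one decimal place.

The two most frequent reciprocal classes, k br+ fl+ and k+ br fl, are the parental types, so the F1 was k br+ fl+ / k+ br fl.
The two rarest classes, k+ br+ fl+ and k br fl, are the double crossovers. Comparing them with the parentals, only the k allele has switched, so k is the middle locus and the order is fl – k – br.
Crossovers in the fl–k interval produce the single-crossover classes k br+ fl and k+ br fl+ (65 + 74 = 139) plus the double crossovers (21).
RF(fl–k) = (139 + 21) / 1500 = 160/1500 = 0.1067 → 10.7 centimorgans.

10.7 centimorgans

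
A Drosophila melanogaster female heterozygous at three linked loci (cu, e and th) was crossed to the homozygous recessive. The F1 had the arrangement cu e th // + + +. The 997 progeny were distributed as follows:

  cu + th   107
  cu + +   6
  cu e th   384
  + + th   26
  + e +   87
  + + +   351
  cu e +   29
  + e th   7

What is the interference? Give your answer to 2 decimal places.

The two rarest classes, + e th and cu + +, are the double crossovers. Comparing them with the parentals, only the cu allele has switched, so cu is the middle locus and the order is e – cu – th.
e–cu: (194 + 13)/997 = 0.2076; cu–th: (55 + 13)/997 = 0.0682.
Expected DCO frequency = 0.2076 × 0.0682 ≈ 0.01416; observed = 13/997 ≈ 0.01304.
Coefficient of coincidence = 0.01304/0.01416 ≈ 0.92; interference = 1 − 0.92 = 0.08.

0.08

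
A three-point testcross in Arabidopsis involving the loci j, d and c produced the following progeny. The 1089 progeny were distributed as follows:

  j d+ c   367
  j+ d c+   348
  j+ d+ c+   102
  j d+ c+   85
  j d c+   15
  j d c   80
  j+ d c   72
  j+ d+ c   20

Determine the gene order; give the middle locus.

The two most frequent reciprocal classes, j d+ c and j+ d c+, are the parental types, so the F1 was j d+ c / j+ d c+.
The two rarest classes, j+ d+ c and j d c+, are the double crossovers. Comparing them with the parentals, only the j allele has switched, so j is the middle locus and the order is d – j – c.

j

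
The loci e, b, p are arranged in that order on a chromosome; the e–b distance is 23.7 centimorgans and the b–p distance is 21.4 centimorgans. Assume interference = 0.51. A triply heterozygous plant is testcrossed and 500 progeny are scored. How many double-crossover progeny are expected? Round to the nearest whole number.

12

Map distances give recombination frequencies of 0.237 and 0.214 for the two intervals.
With interference 0.51 (so coincidence = 0.49), expected double-crossover frequency = 0.237 × 0.214 × 0.49 = 0.02485.
Expected number = 0.02485 × 500 = 12.43 ≈ 12.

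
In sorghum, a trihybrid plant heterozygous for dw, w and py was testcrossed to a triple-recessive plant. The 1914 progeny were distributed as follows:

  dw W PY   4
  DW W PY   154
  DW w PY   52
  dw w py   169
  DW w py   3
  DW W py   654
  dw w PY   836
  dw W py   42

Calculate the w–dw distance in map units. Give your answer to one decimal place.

The two most frequent reciprocal classes, DW W py and dw w PY, are the parental types, so the F1 was DW W py / dw w PY.
The two rarest classes, DW w py and dw W PY, are the double crossovers. Comparing them with the parentals, only the w allele has switched, so w is the middle locus and the order is py – w – dw.
Crossovers in the w–dw interval produce the single-crossover classes dw W py and DW w PY (42 + 52 = 94) plus the double crossovers (7).
RF(w–dw) = (94 + 7) / 1914 = 101/1914 = 0.0528 → 5.3 map units.

5.3 map units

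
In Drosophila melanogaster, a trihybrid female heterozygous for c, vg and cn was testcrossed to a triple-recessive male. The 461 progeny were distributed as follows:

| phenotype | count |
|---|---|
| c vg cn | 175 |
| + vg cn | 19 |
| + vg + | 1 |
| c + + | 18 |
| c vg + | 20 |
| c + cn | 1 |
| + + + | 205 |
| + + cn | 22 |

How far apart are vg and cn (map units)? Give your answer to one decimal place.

The two most frequent reciprocal classes, + + + and c vg cn, are the parental types, so the F1 was + + + / c vg cn.
The two rarest classes, + vg + and c + cn, are the double crossovers. Comparing them with the parentals, only the vg allele has switched, so vg is the middle locus and the order is c – vg – cn.
Crossovers in the vg–cn interval produce the single-crossover classes + + cn and c vg + (22 + 20 = 42) plus the double crossovers (2).
RF(vg–cn) = (42 + 2) / 461 = 44/461 = 0.0954 → 9.5 map units.

9.5 map units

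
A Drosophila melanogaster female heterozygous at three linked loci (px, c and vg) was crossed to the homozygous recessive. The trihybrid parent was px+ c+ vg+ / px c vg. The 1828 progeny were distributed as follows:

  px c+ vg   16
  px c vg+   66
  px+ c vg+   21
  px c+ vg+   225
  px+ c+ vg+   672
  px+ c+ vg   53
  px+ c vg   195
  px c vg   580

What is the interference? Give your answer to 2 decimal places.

0.05

The two rarest classes, px+ c vg+ and px c+ vg, are the double crossovers. Comparing them with the parentals, only the c allele has switched, so c is the middle locus and the order is vg – c – px.
vg–c: (119 + 37)/1828 = 0.0853; c–px: (420 + 37)/1828 = 0.2500.
Expected DCO frequency = 0.0853 × 0.2500 ≈ 0.02133; observed = 37/1828 ≈ 0.02024.
Coefficient of coincidence = 0.02024/0.02133 ≈ 0.95; interference = 1 − 0.95 = 0.05.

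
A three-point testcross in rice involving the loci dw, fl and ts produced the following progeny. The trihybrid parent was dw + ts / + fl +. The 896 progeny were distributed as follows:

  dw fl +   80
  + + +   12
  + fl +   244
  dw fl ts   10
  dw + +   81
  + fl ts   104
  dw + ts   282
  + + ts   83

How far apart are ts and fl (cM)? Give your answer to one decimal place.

23.1 cM

The two rarest classes, dw fl ts and + + +, are the double crossovers. Comparing them with the parentals, only the fl allele has switched, so fl is the middle locus and the order is dw – fl – ts.
Crossovers in the fl–ts interval produce the single-crossover classes dw + + and + fl ts (81 + 104 = 185) plus the double crossovers (22).
RF(fl–ts) = (185 + 22) / 896 = 207/896 = 0.2310 → 23.1 cM.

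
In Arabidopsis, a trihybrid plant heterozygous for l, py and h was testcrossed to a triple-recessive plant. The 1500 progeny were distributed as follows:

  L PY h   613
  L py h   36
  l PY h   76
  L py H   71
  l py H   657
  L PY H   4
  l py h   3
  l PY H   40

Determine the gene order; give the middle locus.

h

The two most frequent reciprocal classes, L PY h and l py H, are the parental types, so the F1 was L PY h / l py H.
The two rarest classes, L PY H and l py h, are the double crossovers. Comparing them with the parentals, only the h allele has switched, so h is the middle locus and the order is py – h – l.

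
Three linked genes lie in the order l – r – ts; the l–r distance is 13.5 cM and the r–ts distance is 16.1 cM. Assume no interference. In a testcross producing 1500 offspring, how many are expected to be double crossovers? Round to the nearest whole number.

Map distances give recombination frequencies of 0.135 and 0.161 for the two intervals.
With no interference, expected double-crossover frequency = 0.135 × 0.161 = 0.02174.
Expected number = 0.02174 × 1500 = 32.60 ≈ 33.

33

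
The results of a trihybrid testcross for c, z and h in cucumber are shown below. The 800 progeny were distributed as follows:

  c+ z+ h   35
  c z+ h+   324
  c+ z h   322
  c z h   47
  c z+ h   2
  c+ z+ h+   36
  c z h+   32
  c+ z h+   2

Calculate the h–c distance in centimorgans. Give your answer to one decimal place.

The two most frequent reciprocal classes, c+ z h and c z+ h+, are the parental types, so the F1 was c+ z h / c z+ h+.
The two rarest classes, c+ z h+ and c z+ h, are the double crossovers. Comparing them with the parentals, only the h allele has switched, so h is the middle locus and the order is z – h – c.
Crossovers in the h–c interval produce the single-crossover classes c z h and c+ z+ h+ (47 + 36 = 83) plus the double crossovers (4).
RF(h–c) = (83 + 4) / 800 = 87/800 = 0.1087 → 10.9 centimorgans.

10.9 centimorgans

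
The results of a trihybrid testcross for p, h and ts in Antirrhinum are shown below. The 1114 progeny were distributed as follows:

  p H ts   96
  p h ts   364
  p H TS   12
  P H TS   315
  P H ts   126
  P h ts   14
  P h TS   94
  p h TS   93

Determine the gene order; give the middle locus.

p

The two most frequent reciprocal classes, p h ts and P H TS, are the parental types, so the F1 was p h ts / P H TS.
The two rarest classes, P h ts and p H TS, are the double crossovers. Comparing them with the parentals, only the p allele has switched, so p is the middle locus and the order is ts – p – h.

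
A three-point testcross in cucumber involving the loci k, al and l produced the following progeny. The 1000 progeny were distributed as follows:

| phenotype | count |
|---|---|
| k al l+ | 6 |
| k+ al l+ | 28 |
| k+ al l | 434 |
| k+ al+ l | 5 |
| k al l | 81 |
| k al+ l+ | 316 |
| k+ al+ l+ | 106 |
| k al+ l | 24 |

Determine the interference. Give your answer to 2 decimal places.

0.12

The two most frequent reciprocal classes, k al+ l+ and k+ al l, are the parental types, so the F1 was k al+ l+ / k+ al l.
The two rarest classes, k al l+ and k+ al+ l, are the double crossovers. Comparing them with the parentals, only the al allele has switched, so al is the middle locus and the order is k – al – l.
k–al: (187 + 11)/1000 = 0.1980; al–l: (52 + 11)/1000 = 0.0630.
Expected DCO frequency = 0.1980 × 0.0630 ≈ 0.01247; observed = 11/1000 ≈ 0.01100.
Coefficient of coincidence = 0.01100/0.01247 ≈ 0.88; interference = 1 − 0.88 = 0.12.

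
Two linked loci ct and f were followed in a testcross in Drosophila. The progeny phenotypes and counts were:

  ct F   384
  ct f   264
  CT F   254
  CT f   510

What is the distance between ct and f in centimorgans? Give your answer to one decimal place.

The two most frequent classes, CT f (510) and ct F (384), are the parental types, so the F1 was CT f / ct F.
The recombinant classes are CT F and ct f: 254 + 264 = 518.
Recombination frequency = 518/1412 = 0.3669 ≈ 36.7%, i.e. 36.7 centimorgans.

36.7 centimorgans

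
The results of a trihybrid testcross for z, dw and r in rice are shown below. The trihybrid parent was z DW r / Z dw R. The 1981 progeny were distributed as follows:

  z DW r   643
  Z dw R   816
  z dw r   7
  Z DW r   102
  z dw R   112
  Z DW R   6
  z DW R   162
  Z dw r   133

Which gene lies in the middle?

The two rarest classes, z dw r and Z DW R, are the double crossovers. Comparing them with the parentals, only the dw allele has switched, so dw is the middle locus and the order is z – dw – r.

dw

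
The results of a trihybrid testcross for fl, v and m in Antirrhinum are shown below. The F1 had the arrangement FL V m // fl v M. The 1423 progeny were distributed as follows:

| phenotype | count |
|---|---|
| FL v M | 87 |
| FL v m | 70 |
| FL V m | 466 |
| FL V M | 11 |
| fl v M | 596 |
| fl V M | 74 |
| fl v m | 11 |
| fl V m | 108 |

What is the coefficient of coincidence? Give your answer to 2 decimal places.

0.87

The two rarest classes, FL V M and fl v m, are the double crossovers. Comparing them with the parentals, only the m allele has switched, so m is the middle locus and the order is v – m – fl.
v–m: (144 + 22)/1423 = 0.1167; m–fl: (195 + 22)/1423 = 0.1525.
Expected DCO frequency = 0.1167 × 0.1525 ≈ 0.01780; observed = 22/1423 ≈ 0.01546.
Coefficient of coincidence = 0.01546/0.01780 ≈ 0.87.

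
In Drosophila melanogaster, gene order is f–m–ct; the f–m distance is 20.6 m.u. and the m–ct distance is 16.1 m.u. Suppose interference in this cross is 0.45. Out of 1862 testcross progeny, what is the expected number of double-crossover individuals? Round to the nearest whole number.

34

Map distances give recombination frequencies of 0.206 and 0.161 for the two intervals.
With interference 0.45 (so coincidence = 0.55), expected double-crossover frequency = 0.206 × 0.161 × 0.55 = 0.01824.
Expected number = 0.01824 × 1862 = 33.97 ≈ 34.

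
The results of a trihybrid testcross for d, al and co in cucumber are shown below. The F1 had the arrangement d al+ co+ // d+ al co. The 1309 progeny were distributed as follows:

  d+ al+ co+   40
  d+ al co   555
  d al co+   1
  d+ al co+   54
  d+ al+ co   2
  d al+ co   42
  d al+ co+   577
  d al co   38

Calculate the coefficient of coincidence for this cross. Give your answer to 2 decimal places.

The two rarest classes, d al co+ and d+ al+ co, are the double crossovers. Comparing them with the parentals, only the al allele has switched, so al is the middle locus and the order is d – al – co.
d–al: (78 + 3)/1309 = 0.0619; al–co: (96 + 3)/1309 = 0.0756.
Expected DCO frequency = 0.0619 × 0.0756 ≈ 0.00468; observed = 3/1309 ≈ 0.00229.
Coefficient of coincidence = 0.00229/0.00468 ≈ 0.49.

0.49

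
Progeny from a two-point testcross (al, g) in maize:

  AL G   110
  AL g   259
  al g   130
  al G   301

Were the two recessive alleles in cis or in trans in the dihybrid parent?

The two most frequent classes are AL g (259) and al G (301); these are the parental (non-recombinant) types.
So the F1 carried AL g on one chromosome and al G on the other — the recessive alleles are on opposite chromosomes (trans / repulsion).

trans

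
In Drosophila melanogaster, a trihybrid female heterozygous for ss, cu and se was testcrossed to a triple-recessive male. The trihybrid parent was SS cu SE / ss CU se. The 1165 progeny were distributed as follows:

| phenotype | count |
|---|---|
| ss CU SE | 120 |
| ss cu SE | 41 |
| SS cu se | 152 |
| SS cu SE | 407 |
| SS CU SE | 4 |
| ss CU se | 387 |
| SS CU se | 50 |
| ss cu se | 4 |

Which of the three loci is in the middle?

The two rarest classes, SS CU SE and ss cu se, are the double crossovers. Comparing them with the parentals, only the cu allele has switched, so cu is the middle locus and the order is se – cu – ss.

cu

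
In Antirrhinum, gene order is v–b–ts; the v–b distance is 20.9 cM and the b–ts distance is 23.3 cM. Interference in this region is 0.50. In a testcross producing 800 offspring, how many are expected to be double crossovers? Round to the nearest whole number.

Map distances give recombination frequencies of 0.209 and 0.233 for the two intervals.
With interference 0.50 (so coincidence = 0.50), expected double-crossover frequency = 0.209 × 0.233 × 0.50 = 0.02435.
Expected number = 0.02435 × 800 = 19.48 ≈ 19.

19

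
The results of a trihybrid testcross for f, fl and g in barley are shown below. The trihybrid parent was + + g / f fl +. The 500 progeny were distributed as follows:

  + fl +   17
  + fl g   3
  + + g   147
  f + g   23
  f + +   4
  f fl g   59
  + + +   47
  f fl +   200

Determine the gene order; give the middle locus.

fl

The two rarest classes, + fl g and f + +, are the double crossovers. Comparing them with the parentals, only the fl allele has switched, so fl is the middle locus and the order is g – fl – f.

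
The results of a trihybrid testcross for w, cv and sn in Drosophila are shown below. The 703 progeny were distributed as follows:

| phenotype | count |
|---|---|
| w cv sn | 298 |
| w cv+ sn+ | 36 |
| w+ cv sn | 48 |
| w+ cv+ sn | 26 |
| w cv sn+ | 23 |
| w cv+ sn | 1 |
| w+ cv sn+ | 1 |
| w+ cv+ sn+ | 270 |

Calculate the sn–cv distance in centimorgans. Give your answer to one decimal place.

The two most frequent reciprocal classes, w+ cv+ sn+ and w cv sn, are the parental types, so the F1 was w+ cv+ sn+ / w cv sn.
The two rarest classes, w+ cv sn+ and w cv+ sn, are the double crossovers. Comparing them with the parentals, only the cv allele has switched, so cv is the middle locus and the order is sn – cv – w.
Crossovers in the sn–cv interval produce the single-crossover classes w+ cv+ sn and w cv sn+ (26 + 23 = 49) plus the double crossovers (2).
RF(sn–cv) = (49 + 2) / 703 = 51/703 = 0.0725 → 7.3 centimorgans.

7.3 centimorgans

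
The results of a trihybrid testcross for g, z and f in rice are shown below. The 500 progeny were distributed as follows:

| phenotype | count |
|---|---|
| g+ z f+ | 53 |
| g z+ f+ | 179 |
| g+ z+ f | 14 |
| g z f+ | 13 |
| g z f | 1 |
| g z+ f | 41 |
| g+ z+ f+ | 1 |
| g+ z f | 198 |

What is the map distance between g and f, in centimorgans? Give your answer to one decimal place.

19.2 centimorgans

The two most frequent reciprocal classes, g z+ f+ and g+ z f, are the parental types, so the F1 was g z+ f+ / g+ z f.
The two rarest classes, g+ z+ f+ and g z f, are the double crossovers. Comparing them with the parentals, only the g allele has switched, so g is the middle locus and the order is f – g – z.
Crossovers in the f–g interval produce the single-crossover classes g z+ f and g+ z f+ (41 + 53 = 94) plus the double crossovers (2).
RF(f–g) = (94 + 2) / 500 = 96/500 = 0.1920 → 19.2 centimorgans.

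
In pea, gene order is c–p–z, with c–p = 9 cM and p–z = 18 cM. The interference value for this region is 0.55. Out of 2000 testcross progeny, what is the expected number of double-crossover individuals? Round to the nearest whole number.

Map distances give recombination frequencies of 0.090 and 0.180 for the two intervals.
With interference 0.55 (so coincidence = 0.45), expected double-crossover frequency = 0.090 × 0.180 × 0.45 = 0.00729.
Expected number = 0.00729 × 2000 = 14.58 ≈ 15.

15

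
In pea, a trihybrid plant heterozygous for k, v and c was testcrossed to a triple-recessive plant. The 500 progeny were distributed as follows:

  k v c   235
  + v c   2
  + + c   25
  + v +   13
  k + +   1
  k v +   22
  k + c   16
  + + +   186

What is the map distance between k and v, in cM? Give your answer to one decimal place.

The two most frequent reciprocal classes, + + + and k v c, are the parental types, so the F1 was + + + / k v c.
The two rarest classes, k + + and + v c, are the double crossovers. Comparing them with the parentals, only the k allele has switched, so k is the middle locus and the order is c – k – v.
Crossovers in the k–v interval produce the single-crossover classes + v + and k + c (13 + 16 = 29) plus the double crossovers (3).
RF(k–v) = (29 + 3) / 500 = 32/500 = 0.0640 → 6.4 cM.

6.4 cM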